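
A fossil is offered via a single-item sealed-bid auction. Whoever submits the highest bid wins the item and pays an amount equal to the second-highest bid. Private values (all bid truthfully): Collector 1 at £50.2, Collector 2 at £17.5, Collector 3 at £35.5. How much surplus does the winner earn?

Ranking the bids: Collector 1 £50.2 > Collector 3 £35.5 > Collector 2 £17.5.
Collector 1 wins with the top bid and pays the second-highest, £35.5.
Surplus = £50.2 − £35.5 = £14.7.

£14.7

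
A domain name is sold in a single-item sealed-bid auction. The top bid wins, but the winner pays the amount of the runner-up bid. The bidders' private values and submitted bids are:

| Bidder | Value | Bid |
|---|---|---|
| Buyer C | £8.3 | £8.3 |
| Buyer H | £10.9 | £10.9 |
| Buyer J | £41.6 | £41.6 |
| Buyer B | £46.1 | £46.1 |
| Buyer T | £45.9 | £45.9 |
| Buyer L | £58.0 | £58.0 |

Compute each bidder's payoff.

Buyer C £0.0, Buyer H £0.0, Buyer J £0.0, Buyer B £0.0, Buyer T £0.0, Buyer L £11.9.

Sorted high to low: Buyer L £58.0, then Buyer B £46.1, then Buyer T £45.9, then Buyer J £41.6, then Buyer H £10.9, then Buyer C £8.3.
Buyer L has the top bid and wins; the price is the second-highest bid, £46.1.
Buyer L's payoff = £58.0 − £46.1 = £11.9. All other bidders lose, so their payoff is 0.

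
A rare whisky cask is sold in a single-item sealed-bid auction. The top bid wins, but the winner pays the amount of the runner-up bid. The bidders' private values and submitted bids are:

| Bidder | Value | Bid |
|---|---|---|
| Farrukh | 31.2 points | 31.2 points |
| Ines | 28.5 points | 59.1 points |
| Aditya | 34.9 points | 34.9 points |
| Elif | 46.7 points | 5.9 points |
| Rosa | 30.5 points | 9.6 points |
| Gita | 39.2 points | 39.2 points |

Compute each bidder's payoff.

Sorted high to low: Ines 59.1 points; Gita 39.2 points; Aditya 34.9 points; Farrukh 31.2 points; Rosa 9.6 points; Elif 5.9 points.
Ines has the top bid and wins; the price is the second-highest bid, 39.2 points.
Ines's payoff = 28.5 points − 39.2 points = -10.7 points. All other bidders lose, so their payoff is 0.

Farrukh 0.0 points, Ines -10.7 points, Aditya 0.0 points, Elif 0.0 points, Rosa 0.0 points, Gita 0.0 points.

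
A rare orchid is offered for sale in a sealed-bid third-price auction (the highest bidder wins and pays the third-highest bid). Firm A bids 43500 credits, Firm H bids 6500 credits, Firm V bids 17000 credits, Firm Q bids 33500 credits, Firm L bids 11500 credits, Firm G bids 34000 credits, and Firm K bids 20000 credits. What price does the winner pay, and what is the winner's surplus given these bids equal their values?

Ranking the bids: Firm A 43500 credits; Firm G 34000 credits; Firm Q 33500 credits; Firm K 20000 credits; Firm V 17000 credits; Firm L 11500 credits; Firm H 6500 credits.
Firm A is the highest bidder, so Firm A wins.
Under the third-price rule, the price is the third-highest bid: 33500 credits.
Surplus = 43500 credits − 33500 credits = 10000 credits.

Price 33500 credits; surplus 10000 credits.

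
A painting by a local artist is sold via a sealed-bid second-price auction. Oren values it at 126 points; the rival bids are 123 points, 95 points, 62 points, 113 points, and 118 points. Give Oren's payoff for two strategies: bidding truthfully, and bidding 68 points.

(a) 3 points  (b) 0 points

The highest competing bid is 123 points.
Bidding truthfully at 126 points: Oren has the top bid, wins, and pays the second-highest bid 123 points. Payoff = 126 points − 123 points = 3 points.
Bidding 68 points: the top bid is 123 points (a rival), so Oren loses. Payoff = 0 points.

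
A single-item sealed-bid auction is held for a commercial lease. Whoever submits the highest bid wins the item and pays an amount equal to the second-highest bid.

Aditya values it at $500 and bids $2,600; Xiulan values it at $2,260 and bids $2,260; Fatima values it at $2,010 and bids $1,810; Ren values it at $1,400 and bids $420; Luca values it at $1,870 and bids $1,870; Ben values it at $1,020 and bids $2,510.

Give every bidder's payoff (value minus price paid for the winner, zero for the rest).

Payoffs: Aditya -$2,010, Xiulan $0, Fatima $0, Ren $0, Luca $0, Ben $0.

Sorted high to low: Aditya $2,600, then Ben $2,510, then Xiulan $2,260, then Luca $1,870, then Fatima $1,810, then Ren $420.
Aditya has the top bid and wins; the price is the second-highest bid, $2,510.
Aditya's payoff = $500 − $2,510 = -$2,010. All other bidders lose, so their payoff is 0.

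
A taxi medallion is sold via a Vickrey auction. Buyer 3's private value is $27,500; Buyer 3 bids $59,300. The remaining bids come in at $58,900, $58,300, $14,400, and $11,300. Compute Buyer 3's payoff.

Highest competing bid: $58,900.
Buyer 3's bid $59,300 is the highest overall, so Buyer 3 wins and pays the second-highest bid, $58,900.
Payoff = value − price = $27,500 − $58,900 = -$31,400.

The bidder's payoff: -$31,400.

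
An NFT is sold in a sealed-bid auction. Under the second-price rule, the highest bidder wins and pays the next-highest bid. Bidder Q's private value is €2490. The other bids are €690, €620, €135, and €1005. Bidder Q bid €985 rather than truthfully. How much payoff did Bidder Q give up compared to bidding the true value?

Payoff forgone: €1485.

The highest competing bid is €1005.
Bidding truthfully at €2490: Bidder Q has the top bid, wins, and pays the second-highest bid €1005. Payoff = €2490 − €1005 = €1485.
Bidding €985: the top bid is €1005 (a rival), so Bidder Q loses. Payoff = €0.
Regret = truthful payoff − actual payoff = €1485 − €0 = €1485.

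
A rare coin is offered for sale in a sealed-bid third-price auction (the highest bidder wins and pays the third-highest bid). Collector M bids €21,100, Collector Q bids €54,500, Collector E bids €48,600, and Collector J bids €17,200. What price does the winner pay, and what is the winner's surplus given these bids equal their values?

Price €21,100; surplus €33,400.

Sorted high to low: Collector Q €54,500 > Collector E €48,600 > Collector M €21,100 > Collector J €17,200.
Collector Q is the highest bidder, so Collector Q wins.
Under the third-price rule, the price is the third-highest bid: €21,100.
Surplus = €54,500 − €21,100 = €33,400.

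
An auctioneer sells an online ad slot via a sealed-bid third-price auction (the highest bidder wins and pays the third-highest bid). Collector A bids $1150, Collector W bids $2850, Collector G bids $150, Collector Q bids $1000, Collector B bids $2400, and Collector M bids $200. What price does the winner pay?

The winner pays $1150.

Bids in descending order: Collector W $2850 > Collector B $2400 > Collector A $1150 > Collector Q $1000 > Collector M $200 > Collector G $150.
Collector W is the highest bidder, so Collector W wins.
Under the third-price rule, the price is the third-highest bid: $1150.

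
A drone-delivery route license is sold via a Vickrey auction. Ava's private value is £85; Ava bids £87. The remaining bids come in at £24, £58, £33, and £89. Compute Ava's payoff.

£0

Highest competing bid: £89.
Ava's bid £87 is not the highest, so Ava loses, pays nothing, and earns zero payoff.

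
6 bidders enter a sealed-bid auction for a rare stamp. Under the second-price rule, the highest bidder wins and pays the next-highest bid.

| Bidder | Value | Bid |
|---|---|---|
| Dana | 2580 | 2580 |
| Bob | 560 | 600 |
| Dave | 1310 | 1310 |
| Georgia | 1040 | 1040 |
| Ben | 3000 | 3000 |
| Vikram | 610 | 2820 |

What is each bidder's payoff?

Sorted high to low: Ben 3000, then Vikram 2820, then Dana 2580, then Dave 1310, then Georgia 1040, then Bob 600.
Ben has the top bid and wins; the price is the second-highest bid, 2820.
Ben's payoff = 3000 − 2820 = 180. All other bidders lose, so their payoff is 0.

Payoffs: Dana 0, Bob 0, Dave 0, Georgia 0, Ben 180, Vikram 0.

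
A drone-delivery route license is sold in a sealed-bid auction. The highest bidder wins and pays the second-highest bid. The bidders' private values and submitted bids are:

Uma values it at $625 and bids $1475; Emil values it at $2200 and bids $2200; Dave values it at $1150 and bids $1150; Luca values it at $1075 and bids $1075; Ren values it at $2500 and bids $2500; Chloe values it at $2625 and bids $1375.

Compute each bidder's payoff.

Ranking the bids: Ren $2500; Emil $2200; Uma $1475; Chloe $1375; Dave $1150; Luca $1075.
Ren has the top bid and wins; the price is the second-highest bid, $2200.
Ren's payoff = $2500 − $2200 = $300. All other bidders lose, so their payoff is 0.

Payoffs: Uma $0, Emil $0, Dave $0, Luca $0, Ren $300, Chloe $0.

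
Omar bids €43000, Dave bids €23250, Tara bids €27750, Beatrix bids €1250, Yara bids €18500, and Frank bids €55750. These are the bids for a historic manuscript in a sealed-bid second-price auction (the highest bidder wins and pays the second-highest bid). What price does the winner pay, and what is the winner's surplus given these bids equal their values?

Ranking the bids: Frank €55750; Omar €43000; Tara €27750; Dave €23250; Yara €18500; Beatrix €1250.
Frank is the highest bidder, so Frank wins.
Under the second-price rule, the price is the second-highest bid: €43000.
Surplus = €55750 − €43000 = €12750.

Price €43000; surplus €12750.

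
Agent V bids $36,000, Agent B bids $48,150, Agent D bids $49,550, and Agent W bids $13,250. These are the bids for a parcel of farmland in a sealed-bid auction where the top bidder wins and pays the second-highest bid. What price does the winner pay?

$48,150

Bids in descending order: Agent D $49,550, then Agent B $48,150, then Agent V $36,000, then Agent W $13,250.
Agent D is the highest bidder, so Agent D wins.
Under the second-price rule, the price is the second-highest bid: $48,150.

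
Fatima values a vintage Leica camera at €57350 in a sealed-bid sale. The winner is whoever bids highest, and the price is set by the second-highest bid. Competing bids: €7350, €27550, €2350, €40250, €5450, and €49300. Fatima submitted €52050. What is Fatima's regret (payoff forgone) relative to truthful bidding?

€0

The highest competing bid is €49300.
Bidding truthfully at €57350: Fatima has the top bid, wins, and pays the second-highest bid €49300. Payoff = €57350 − €49300 = €8050.
Bidding €52050: Fatima has the top bid, wins, and pays the second-highest bid €49300. Payoff = €57350 − €49300 = €8050.
Regret = truthful payoff − actual payoff = €8050 − €8050 = €0.
The bid only affects whether you win, not the price — here both bids land on the same side of the top rival bid, so the deviation is payoff-neutral.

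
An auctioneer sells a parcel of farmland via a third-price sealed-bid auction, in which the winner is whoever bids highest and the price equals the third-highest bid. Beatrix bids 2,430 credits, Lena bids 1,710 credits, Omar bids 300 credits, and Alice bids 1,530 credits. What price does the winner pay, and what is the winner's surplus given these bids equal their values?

Ranking the bids: Beatrix 2,430 credits, then Lena 1,710 credits, then Alice 1,530 credits, then Omar 300 credits.
Beatrix is the highest bidder, so Beatrix wins.
Under the third-price rule, the price is the third-highest bid: 1,530 credits.
Surplus = 2,430 credits − 1,530 credits = 900 credits.

The winner pays 1,530 credits for a surplus of 900 credits.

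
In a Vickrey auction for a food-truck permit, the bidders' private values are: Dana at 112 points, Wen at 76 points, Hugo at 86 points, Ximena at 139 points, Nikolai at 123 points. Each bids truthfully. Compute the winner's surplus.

16 points

Sorted high to low: Ximena 139 points; Nikolai 123 points; Dana 112 points; Hugo 86 points; Wen 76 points.
Ximena wins with the top bid and pays the second-highest, 123 points.
Surplus = 139 points − 123 points = 16 points.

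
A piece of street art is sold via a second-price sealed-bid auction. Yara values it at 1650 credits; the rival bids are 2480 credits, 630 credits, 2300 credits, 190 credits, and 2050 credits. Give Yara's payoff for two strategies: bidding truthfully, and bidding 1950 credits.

(a) 0 credits  (b) 0 credits

The highest competing bid is 2480 credits.
Bidding truthfully at 1650 credits: the top bid is 2480 credits (a rival), so Yara loses. Payoff = 0 credits.
Bidding 1950 credits: the top bid is 2480 credits (a rival), so Yara loses. Payoff = 0 credits.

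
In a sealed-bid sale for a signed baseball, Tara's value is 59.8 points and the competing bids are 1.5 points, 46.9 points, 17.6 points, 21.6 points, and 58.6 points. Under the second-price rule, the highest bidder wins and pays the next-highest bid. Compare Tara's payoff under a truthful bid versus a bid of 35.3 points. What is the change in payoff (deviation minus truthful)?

-1.2 points

The highest competing bid is 58.6 points.
Bidding truthfully at 59.8 points: Tara has the top bid, wins, and pays the second-highest bid 58.6 points. Payoff = 59.8 points − 58.6 points = 1.2 points.
Bidding 35.3 points: the top bid is 58.6 points (a rival), so Tara loses. Payoff = 0.0 points.
Change = 0.0 points − 1.2 points = -1.2 points.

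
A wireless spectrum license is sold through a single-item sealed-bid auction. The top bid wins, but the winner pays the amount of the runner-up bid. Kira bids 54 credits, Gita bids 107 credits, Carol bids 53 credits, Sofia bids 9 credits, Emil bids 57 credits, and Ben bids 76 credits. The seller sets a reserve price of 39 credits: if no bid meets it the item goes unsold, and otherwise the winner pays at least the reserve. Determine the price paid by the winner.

The winner pays 76 credits.

Ranking the bids: Gita 107 credits > Ben 76 credits > Emil 57 credits > Kira 54 credits > Carol 53 credits > Sofia 9 credits.
Gita has the highest bid, so Gita wins.
The second-highest bid is 76 credits, which exceeds the reserve, so that sets the price.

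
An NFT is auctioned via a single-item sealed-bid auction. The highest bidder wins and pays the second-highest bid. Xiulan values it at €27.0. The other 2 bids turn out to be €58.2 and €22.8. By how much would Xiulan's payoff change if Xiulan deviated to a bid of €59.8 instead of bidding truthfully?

-€31.2

The highest competing bid is €58.2.
Bidding truthfully at €27.0: the top bid is €58.2 (a rival), so Xiulan loses. Payoff = €0.0.
Bidding €59.8: Xiulan has the top bid, wins, and pays the second-highest bid €58.2. Payoff = €27.0 − €58.2 = -€31.2.
Change = -€31.2 − €0.0 = -€31.2.
This is the dominant-strategy logic: truthful bidding weakly beats any alternative.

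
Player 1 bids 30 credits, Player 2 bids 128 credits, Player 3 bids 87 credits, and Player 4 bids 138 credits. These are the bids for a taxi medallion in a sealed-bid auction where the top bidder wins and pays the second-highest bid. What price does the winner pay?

Bids in descending order: Player 4 138 credits > Player 2 128 credits > Player 3 87 credits > Player 1 30 credits.
Player 4 is the highest bidder, so Player 4 wins.
Under the second-price rule, the price is the second-highest bid: 128 credits.

128 credits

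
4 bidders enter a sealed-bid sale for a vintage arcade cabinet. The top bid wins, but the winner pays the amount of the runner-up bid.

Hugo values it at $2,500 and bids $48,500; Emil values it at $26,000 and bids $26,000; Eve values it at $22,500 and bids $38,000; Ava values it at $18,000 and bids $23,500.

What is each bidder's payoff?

Ordered from highest: Hugo $48,500; Eve $38,000; Emil $26,000; Ava $23,500.
Hugo has the top bid and wins; the price is the second-highest bid, $38,000.
Hugo's payoff = $2,500 − $38,000 = -$35,500. All other bidders lose, so their payoff is 0.

Payoffs: Hugo -$35,500, Emil $0, Eve $0, Ava $0.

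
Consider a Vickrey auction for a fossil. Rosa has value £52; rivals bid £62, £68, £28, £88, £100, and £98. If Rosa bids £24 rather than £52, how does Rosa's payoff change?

The highest competing bid is £100.
Bidding truthfully at £52: the top bid is £100 (a rival), so Rosa loses. Payoff = £0.
Bidding £24: the top bid is £100 (a rival), so Rosa loses. Payoff = £0.
Change = £0 − £0 = £0.
The bid only affects whether you win, not the price — here both bids land on the same side of the top rival bid, so the deviation is payoff-neutral.

Change in payoff: £0.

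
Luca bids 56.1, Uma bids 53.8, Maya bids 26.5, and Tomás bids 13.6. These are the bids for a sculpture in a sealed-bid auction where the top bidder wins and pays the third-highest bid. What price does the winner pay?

Ordered from highest: Luca 56.1, then Uma 53.8, then Maya 26.5, then Tomás 13.6.
Luca is the highest bidder, so Luca wins.
Under the third-price rule, the price is the third-highest bid: 26.5.

The winner pays 26.5.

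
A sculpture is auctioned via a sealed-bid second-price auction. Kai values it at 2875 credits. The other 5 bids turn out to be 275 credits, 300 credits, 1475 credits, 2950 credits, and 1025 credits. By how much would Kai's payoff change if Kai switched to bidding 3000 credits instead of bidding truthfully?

The highest competing bid is 2950 credits.
Bidding truthfully at 2875 credits: the top bid is 2950 credits (a rival), so Kai loses. Payoff = 0 credits.
Bidding 3000 credits: Kai has the top bid, wins, and pays the second-highest bid 2950 credits. Payoff = 2875 credits − 2950 credits = -75 credits.
Change = -75 credits − 0 credits = -75 credits.
This is the dominant-strategy logic: truthful bidding weakly beats any alternative.

Payoff change: -75 credits.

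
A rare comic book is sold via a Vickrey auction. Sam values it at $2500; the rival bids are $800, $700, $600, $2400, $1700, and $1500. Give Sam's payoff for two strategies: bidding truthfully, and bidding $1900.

(a) $100  (b) $0

The highest competing bid is $2400.
Bidding truthfully at $2500: Sam has the top bid, wins, and pays the second-highest bid $2400. Payoff = $2500 − $2400 = $100.
Bidding $1900: the top bid is $2400 (a rival), so Sam loses. Payoff = $0.
This is the dominant-strategy logic: truthful bidding weakly beats any alternative.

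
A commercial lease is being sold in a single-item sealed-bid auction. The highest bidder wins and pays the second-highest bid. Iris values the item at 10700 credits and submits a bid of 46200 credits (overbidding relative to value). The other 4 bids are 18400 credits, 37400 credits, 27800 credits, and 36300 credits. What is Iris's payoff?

Highest competing bid: 37400 credits.
Iris's bid 46200 credits is the highest overall, so Iris wins and pays the second-highest bid, 37400 credits.
Payoff = value − price = 10700 credits − 37400 credits = -26700 credits.
Overbidding won the item at a price above value — truthful bidding would have avoided this loss.

Iris's payoff: -26700 credits.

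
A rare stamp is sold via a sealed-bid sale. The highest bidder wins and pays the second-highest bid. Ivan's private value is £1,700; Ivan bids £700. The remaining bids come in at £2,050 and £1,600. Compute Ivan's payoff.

Highest competing bid: £2,050.
Ivan's bid £700 is not the highest, so Ivan loses, pays nothing, and earns zero payoff.

Payoff = £0.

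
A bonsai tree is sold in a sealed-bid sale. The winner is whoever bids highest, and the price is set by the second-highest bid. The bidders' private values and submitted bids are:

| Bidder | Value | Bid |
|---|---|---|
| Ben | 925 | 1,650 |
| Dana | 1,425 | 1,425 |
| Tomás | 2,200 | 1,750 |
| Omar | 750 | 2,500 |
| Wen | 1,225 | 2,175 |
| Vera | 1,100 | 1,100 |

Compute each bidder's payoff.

Ben 0, Dana 0, Tomás 0, Omar -1,425, Wen 0, Vera 0.

Ranking the bids: Omar 2,500; Wen 2,175; Tomás 1,750; Ben 1,650; Dana 1,425; Vera 1,100.
Omar has the top bid and wins; the price is the second-highest bid, 2,175.
Omar's payoff = 750 − 2,175 = -1,425. All other bidders lose, so their payoff is 0.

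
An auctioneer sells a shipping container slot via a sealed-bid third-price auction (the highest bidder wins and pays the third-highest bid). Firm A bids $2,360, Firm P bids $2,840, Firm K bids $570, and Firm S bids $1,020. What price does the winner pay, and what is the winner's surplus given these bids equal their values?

The winner pays $1,020 for a surplus of $1,820.

Bids in descending order: Firm P $2,840 > Firm A $2,360 > Firm S $1,020 > Firm K $570.
Firm P is the highest bidder, so Firm P wins.
Under the third-price rule, the price is the third-highest bid: $1,020.
Surplus = $2,840 − $1,020 = $1,820.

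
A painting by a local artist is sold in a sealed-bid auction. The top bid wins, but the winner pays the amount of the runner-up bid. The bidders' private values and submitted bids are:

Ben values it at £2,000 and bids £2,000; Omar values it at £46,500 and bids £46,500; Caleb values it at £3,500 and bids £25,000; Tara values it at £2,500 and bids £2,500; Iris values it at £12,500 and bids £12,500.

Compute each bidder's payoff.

Ben £0, Omar £21,500, Caleb £0, Tara £0, Iris £0.

Bids in descending order: Omar £46,500; Caleb £25,000; Iris £12,500; Tara £2,500; Ben £2,000.
Omar has the top bid and wins; the price is the second-highest bid, £25,000.
Omar's payoff = £46,500 − £25,000 = £21,500. All other bidders lose, so their payoff is 0.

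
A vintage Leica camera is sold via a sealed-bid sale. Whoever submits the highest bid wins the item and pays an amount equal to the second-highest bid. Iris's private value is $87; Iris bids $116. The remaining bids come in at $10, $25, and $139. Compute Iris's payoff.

Highest competing bid: $139.
Iris's bid $116 is not the highest, so Iris loses, pays nothing, and earns zero payoff.

$0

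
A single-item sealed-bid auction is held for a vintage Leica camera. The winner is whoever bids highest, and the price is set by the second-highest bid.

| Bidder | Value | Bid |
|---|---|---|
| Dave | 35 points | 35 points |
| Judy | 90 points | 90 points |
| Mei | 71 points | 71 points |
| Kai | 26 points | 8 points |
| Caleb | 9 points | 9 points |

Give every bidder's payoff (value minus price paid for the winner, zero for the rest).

Dave 0 points, Judy 19 points, Mei 0 points, Kai 0 points, Caleb 0 points.

Bids in descending order: Judy 90 points > Mei 71 points > Dave 35 points > Caleb 9 points > Kai 8 points.
Judy has the top bid and wins; the price is the second-highest bid, 71 points.
Judy's payoff = 90 points − 71 points = 19 points. All other bidders lose, so their payoff is 0.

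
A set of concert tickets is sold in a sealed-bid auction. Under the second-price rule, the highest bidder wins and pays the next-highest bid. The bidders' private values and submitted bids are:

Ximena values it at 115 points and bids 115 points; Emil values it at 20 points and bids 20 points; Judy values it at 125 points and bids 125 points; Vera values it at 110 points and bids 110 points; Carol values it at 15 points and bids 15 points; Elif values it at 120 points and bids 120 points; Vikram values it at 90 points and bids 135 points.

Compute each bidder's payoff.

Ximena 0 points, Emil 0 points, Judy 0 points, Vera 0 points, Carol 0 points, Elif 0 points, Vikram -35 points.

Bids in descending order: Vikram 135 points; Judy 125 points; Elif 120 points; Ximena 115 points; Vera 110 points; Emil 20 points; Carol 15 points.
Vikram has the top bid and wins; the price is the second-highest bid, 125 points.
Vikram's payoff = 90 points − 125 points = -35 points. All other bidders lose, so their payoff is 0.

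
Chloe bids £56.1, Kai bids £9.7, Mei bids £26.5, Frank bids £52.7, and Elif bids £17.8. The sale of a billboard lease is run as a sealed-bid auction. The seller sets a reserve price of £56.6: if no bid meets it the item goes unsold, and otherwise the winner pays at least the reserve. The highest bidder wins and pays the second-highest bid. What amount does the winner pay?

Bids in descending order: Chloe £56.1, then Frank £52.7, then Mei £26.5, then Elif £17.8, then Kai £9.7.
The top bid £56.1 is below the reserve £56.6, so the item goes unsold and nothing is paid.

unsold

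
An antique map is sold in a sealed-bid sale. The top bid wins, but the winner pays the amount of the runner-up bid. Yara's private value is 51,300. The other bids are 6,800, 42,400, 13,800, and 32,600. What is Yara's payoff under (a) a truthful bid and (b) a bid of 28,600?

The highest competing bid is 42,400.
Bidding truthfully at 51,300: Yara has the top bid, wins, and pays the second-highest bid 42,400. Payoff = 51,300 − 42,400 = 8,900.
Bidding 28,600: the top bid is 42,400 (a rival), so Yara loses. Payoff = 0.
This is the dominant-strategy logic: truthful bidding weakly beats any alternative.

Truthful: 8,900; alternative: 0.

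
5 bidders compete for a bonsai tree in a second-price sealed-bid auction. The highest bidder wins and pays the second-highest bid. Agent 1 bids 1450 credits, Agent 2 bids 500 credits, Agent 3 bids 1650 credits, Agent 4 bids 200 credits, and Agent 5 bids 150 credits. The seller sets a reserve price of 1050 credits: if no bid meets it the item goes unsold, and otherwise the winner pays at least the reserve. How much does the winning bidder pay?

The winner pays 1450 credits.

Ranking the bids: Agent 3 1650 credits, then Agent 1 1450 credits, then Agent 2 500 credits, then Agent 4 200 credits, then Agent 5 150 credits.
Agent 3 has the highest bid, so Agent 3 wins.
The second-highest bid is 1450 credits, which exceeds the reserve, so that sets the price.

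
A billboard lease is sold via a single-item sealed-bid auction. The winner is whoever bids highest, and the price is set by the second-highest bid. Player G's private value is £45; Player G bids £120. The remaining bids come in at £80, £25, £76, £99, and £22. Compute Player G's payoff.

Highest competing bid: £99.
Player G's bid £120 is the highest overall, so Player G wins and pays the second-highest bid, £99.
Payoff = value − price = £45 − £99 = -£54.
Overbidding won the item at a price above value — truthful bidding would have avoided this loss.

Player G's payoff: -£54.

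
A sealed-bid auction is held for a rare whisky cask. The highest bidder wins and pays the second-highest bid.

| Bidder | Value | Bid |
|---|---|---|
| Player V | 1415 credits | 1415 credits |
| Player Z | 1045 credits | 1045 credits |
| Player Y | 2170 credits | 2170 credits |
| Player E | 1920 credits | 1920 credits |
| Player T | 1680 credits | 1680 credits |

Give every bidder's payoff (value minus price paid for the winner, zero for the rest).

Ordered from highest: Player Y 2170 credits; Player E 1920 credits; Player T 1680 credits; Player V 1415 credits; Player Z 1045 credits.
Player Y has the top bid and wins; the price is the second-highest bid, 1920 credits.
Player Y's payoff = 2170 credits − 1920 credits = 250 credits. All other bidders lose, so their payoff is 0.

Player V 0 credits, Player Z 0 credits, Player Y 250 credits, Player E 0 credits, Player T 0 credits.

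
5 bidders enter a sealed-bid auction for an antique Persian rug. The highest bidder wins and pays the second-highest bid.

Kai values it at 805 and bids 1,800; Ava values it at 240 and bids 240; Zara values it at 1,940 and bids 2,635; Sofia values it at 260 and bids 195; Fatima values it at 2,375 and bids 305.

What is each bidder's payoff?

Payoffs: Kai 0, Ava 0, Zara 140, Sofia 0, Fatima 0.

Ordered from highest: Zara 2,635 > Kai 1,800 > Fatima 305 > Ava 240 > Sofia 195.
Zara has the top bid and wins; the price is the second-highest bid, 1,800.
Zara's payoff = 1,940 − 1,800 = 140. All other bidders lose, so their payoff is 0.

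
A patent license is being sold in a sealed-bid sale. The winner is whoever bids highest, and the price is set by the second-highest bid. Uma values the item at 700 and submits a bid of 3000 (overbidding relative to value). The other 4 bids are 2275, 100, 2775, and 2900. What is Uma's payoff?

Uma's payoff: -2200.

Highest competing bid: 2900.
Uma's bid 3000 is the highest overall, so Uma wins and pays the second-highest bid, 2900.
Payoff = value − price = 700 − 2900 = -2200.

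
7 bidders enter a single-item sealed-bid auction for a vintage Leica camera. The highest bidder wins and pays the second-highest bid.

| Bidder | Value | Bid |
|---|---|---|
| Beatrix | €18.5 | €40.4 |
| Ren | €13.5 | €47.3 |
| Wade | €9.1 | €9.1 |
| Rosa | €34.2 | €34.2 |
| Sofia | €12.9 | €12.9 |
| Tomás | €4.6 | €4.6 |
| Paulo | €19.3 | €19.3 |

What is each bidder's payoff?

Sorted high to low: Ren €47.3 > Beatrix €40.4 > Rosa €34.2 > Paulo €19.3 > Sofia €12.9 > Wade €9.1 > Tomás €4.6.
Ren has the top bid and wins; the price is the second-highest bid, €40.4.
Ren's payoff = €13.5 − €40.4 = -€26.9. All other bidders lose, so their payoff is 0.

Beatrix €0.0, Ren -€26.9, Wade €0.0, Rosa €0.0, Sofia €0.0, Tomás €0.0, Paulo €0.0.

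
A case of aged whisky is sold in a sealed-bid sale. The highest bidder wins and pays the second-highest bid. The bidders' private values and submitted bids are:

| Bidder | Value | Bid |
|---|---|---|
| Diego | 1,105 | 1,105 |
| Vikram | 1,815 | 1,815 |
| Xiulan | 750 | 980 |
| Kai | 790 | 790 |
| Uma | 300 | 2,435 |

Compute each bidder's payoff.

Ranking the bids: Uma 2,435; Vikram 1,815; Diego 1,105; Xiulan 980; Kai 790.
Uma has the top bid and wins; the price is the second-highest bid, 1,815.
Uma's payoff = 300 − 1,815 = -1,515. All other bidders lose, so their payoff is 0.

Payoffs: Diego 0, Vikram 0, Xiulan 0, Kai 0, Uma -1,515.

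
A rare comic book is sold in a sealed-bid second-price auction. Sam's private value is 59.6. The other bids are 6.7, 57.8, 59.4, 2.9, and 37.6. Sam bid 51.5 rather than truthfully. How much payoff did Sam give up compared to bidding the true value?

Regret: 0.2.

The highest competing bid is 59.4.
Bidding truthfully at 59.6: Sam has the top bid, wins, and pays the second-highest bid 59.4. Payoff = 59.6 − 59.4 = 0.2.
Bidding 51.5: the top bid is 59.4 (a rival), so Sam loses. Payoff = 0.0.
Regret = truthful payoff − actual payoff = 0.2 − 0.0 = 0.2.
This is the dominant-strategy logic: truthful bidding weakly beats any alternative.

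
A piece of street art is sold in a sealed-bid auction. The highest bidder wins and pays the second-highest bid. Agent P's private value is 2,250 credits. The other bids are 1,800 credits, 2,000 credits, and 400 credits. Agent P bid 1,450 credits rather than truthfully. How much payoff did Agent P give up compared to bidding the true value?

250 credits

The highest competing bid is 2,000 credits.
Bidding truthfully at 2,250 credits: Agent P has the top bid, wins, and pays the second-highest bid 2,000 credits. Payoff = 2,250 credits − 2,000 credits = 250 credits.
Bidding 1,450 credits: the top bid is 2,000 credits (a rival), so Agent P loses. Payoff = 0 credits.
Regret = truthful payoff − actual payoff = 250 credits − 0 credits = 250 credits.
Deviating from a truthful bid can only lose payoff in a second-price auction — never gain.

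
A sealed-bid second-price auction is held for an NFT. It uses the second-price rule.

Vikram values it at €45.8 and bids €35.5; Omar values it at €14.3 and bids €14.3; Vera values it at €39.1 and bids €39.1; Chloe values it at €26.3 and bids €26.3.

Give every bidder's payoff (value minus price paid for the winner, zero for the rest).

Ranking the bids: Vera €39.1, then Vikram €35.5, then Chloe €26.3, then Omar €14.3.
Vera has the top bid and wins; the price is the second-highest bid, €35.5.
Vera's payoff = €39.1 − €35.5 = €3.6. All other bidders lose, so their payoff is 0.

Payoffs: Vikram €0.0, Omar €0.0, Vera €3.6, Chloe €0.0.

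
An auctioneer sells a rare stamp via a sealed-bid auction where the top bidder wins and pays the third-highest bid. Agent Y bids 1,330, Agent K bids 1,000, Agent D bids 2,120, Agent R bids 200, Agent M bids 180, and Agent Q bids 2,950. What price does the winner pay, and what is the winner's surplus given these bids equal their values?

The winner pays 1,330 for a surplus of 1,620.

Bids in descending order: Agent Q 2,950 > Agent D 2,120 > Agent Y 1,330 > Agent K 1,000 > Agent R 200 > Agent M 180.
Agent Q is the highest bidder, so Agent Q wins.
Under the third-price rule, the price is the third-highest bid: 1,330.
Surplus = 2,950 − 1,330 = 1,620.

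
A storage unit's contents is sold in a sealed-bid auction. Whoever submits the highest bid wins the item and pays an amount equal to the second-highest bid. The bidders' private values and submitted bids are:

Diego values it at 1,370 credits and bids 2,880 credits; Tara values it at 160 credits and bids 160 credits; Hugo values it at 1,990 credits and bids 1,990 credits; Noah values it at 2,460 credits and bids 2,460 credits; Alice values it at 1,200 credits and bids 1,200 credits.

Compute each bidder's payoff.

Ordered from highest: Diego 2,880 credits; Noah 2,460 credits; Hugo 1,990 credits; Alice 1,200 credits; Tara 160 credits.
Diego has the top bid and wins; the price is the second-highest bid, 2,460 credits.
Diego's payoff = 1,370 credits − 2,460 credits = -1,090 credits. All other bidders lose, so their payoff is 0.

Payoffs: Diego -1,090 credits, Tara 0 credits, Hugo 0 credits, Noah 0 credits, Alice 0 credits.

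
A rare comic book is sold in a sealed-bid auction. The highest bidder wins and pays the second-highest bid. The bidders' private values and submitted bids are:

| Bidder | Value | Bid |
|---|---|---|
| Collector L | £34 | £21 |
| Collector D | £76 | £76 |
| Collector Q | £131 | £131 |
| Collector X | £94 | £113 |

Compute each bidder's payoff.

Bids in descending order: Collector Q £131 > Collector X £113 > Collector D £76 > Collector L £21.
Collector Q has the top bid and wins; the price is the second-highest bid, £113.
Collector Q's payoff = £131 − £113 = £18. All other bidders lose, so their payoff is 0.

Payoffs: Collector L £0, Collector D £0, Collector Q £18, Collector X £0.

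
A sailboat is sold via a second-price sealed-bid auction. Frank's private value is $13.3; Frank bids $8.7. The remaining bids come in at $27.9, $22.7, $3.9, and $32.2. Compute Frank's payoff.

Highest competing bid: $32.2.
Frank's bid $8.7 is not the highest, so Frank loses, pays nothing, and earns zero payoff.

$0.0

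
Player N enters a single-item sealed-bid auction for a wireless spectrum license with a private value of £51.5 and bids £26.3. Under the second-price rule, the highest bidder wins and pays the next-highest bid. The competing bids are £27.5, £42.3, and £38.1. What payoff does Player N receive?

Highest competing bid: £42.3.
Player N's bid £26.3 is not the highest, so Player N loses, pays nothing, and earns zero payoff.

Player N's payoff: £0.0.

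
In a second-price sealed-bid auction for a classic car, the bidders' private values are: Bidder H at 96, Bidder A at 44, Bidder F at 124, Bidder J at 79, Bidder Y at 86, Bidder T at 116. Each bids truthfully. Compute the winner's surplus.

Surplus = 8.

Sorted high to low: Bidder F 124; Bidder T 116; Bidder H 96; Bidder Y 86; Bidder J 79; Bidder A 44.
Bidder F wins with the top bid and pays the second-highest, 116.
Surplus = 124 − 116 = 8.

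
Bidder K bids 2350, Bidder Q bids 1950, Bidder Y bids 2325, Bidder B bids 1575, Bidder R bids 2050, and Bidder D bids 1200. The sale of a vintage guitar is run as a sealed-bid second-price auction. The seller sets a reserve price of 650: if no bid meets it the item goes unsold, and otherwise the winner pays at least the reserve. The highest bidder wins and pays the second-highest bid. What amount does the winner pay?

Price paid: 2325.

Ordered from highest: Bidder K 2350, then Bidder Y 2325, then Bidder R 2050, then Bidder Q 1950, then Bidder B 1575, then Bidder D 1200.
Bidder K has the highest bid, so Bidder K wins.
The second-highest bid is 2325, which exceeds the reserve, so that sets the price.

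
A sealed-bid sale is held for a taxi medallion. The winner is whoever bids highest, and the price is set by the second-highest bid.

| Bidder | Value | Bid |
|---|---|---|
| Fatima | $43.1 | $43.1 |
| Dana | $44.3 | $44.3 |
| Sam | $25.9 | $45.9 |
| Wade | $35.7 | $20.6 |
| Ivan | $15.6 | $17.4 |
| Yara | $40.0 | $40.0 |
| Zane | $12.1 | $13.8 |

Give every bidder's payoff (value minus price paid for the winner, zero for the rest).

Payoffs: Fatima $0.0, Dana $0.0, Sam -$18.4, Wade $0.0, Ivan $0.0, Yara $0.0, Zane $0.0.

Sorted high to low: Sam $45.9, then Dana $44.3, then Fatima $43.1, then Yara $40.0, then Wade $20.6, then Ivan $17.4, then Zane $13.8.
Sam has the top bid and wins; the price is the second-highest bid, $44.3.
Sam's payoff = $25.9 − $44.3 = -$18.4. All other bidders lose, so their payoff is 0.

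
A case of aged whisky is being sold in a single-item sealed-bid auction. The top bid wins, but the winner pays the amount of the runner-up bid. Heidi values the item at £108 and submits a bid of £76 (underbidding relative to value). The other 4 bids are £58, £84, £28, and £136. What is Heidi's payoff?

Heidi's payoff: £0.

Highest competing bid: £136.
Heidi's bid £76 is not the highest, so Heidi loses, pays nothing, and earns zero payoff.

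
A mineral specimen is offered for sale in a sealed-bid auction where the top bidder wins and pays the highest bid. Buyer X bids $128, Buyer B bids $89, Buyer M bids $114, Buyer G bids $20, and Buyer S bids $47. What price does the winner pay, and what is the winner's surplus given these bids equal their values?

Ranking the bids: Buyer X $128, then Buyer M $114, then Buyer B $89, then Buyer S $47, then Buyer G $20.
Buyer X is the highest bidder, so Buyer X wins.
Under the first-price rule, the price is the highest bid: $128.
Surplus = $128 − $128 = $0.

The winner pays $128 for a surplus of $0.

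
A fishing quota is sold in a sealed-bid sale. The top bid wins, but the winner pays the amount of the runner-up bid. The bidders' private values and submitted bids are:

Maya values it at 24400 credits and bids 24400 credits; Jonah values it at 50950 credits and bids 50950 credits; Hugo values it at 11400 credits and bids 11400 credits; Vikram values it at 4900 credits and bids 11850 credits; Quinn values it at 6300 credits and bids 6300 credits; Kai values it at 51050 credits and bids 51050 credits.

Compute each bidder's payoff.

Payoffs: Maya 0 credits, Jonah 0 credits, Hugo 0 credits, Vikram 0 credits, Quinn 0 credits, Kai 100 credits.

Ordered from highest: Kai 51050 credits > Jonah 50950 credits > Maya 24400 credits > Vikram 11850 credits > Hugo 11400 credits > Quinn 6300 credits.
Kai has the top bid and wins; the price is the second-highest bid, 50950 credits.
Kai's payoff = 51050 credits − 50950 credits = 100 credits. All other bidders lose, so their payoff is 0.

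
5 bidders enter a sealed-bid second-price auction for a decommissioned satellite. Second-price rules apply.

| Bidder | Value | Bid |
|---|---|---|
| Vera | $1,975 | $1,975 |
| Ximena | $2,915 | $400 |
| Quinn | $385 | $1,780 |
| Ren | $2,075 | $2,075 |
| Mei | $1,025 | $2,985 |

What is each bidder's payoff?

Payoffs: Vera $0, Ximena $0, Quinn $0, Ren $0, Mei -$1,050.

Bids in descending order: Mei $2,985; Ren $2,075; Vera $1,975; Quinn $1,780; Ximena $400.
Mei has the top bid and wins; the price is the second-highest bid, $2,075.
Mei's payoff = $1,025 − $2,075 = -$1,050. All other bidders lose, so their payoff is 0.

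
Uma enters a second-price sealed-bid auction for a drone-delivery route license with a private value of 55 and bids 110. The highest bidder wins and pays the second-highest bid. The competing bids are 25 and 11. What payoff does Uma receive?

Payoff = 30.

Highest competing bid: 25.
Uma's bid 110 is the highest overall, so Uma wins and pays the second-highest bid, 25.
Payoff = value − price = 55 − 25 = 30.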